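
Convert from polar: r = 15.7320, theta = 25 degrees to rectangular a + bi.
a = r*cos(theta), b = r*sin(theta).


a = 15.7320*cos(25°) = 15.7320*0.906308 = 14.2580
b = 15.7320*sin(25°) = 15.7320*0.422618 = 6.6486

14.2580 + 6.6486i


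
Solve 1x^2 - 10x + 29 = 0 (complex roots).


disc = (-10)^2 - 4*1*29 = 100 - 116 = -16
sqrt(|disc|) = sqrt(16) = 4.0000
Real part = 10/(2*1) = 5.0000
Imag part = 4.0000/(2*1) = 2.0000

5.0000 ± 2.0000i


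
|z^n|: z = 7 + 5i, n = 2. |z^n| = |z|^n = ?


|z| = sqrt(49+25) = sqrt(74) = 8.6023
|z^2| = |z|^2 = (sqrt(74))^2 = 74

|z^2| = 74


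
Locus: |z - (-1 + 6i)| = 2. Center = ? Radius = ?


|z - z0| = r is a circle with center z0 and radius r.
Center = (-1, 6), radius = 2

Circle with center (-1, 6) and radius 2


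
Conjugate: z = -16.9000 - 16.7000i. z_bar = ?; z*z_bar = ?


z_bar = -16.9000 + 16.7000i
z*z_bar = (-16.9)^2 + (-16.7)^2 = 285.61 + 278.89 = 564.5

z_bar = -16.9000 + 16.7000i, z*z_bar = 564.5


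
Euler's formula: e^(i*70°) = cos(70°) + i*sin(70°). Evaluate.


cos(70°) = 0.3420
sin(70°) = 0.9397

e^(i*70°) = 0.3420 + 0.9397i


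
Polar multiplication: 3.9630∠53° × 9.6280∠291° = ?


r = 3.9630 * 9.6280 = 38.1558
theta = 53° + 291° = 344° = 344° (mod 360)

38.1558 cis(344°)


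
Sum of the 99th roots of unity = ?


The sum of all 99th roots of unity is 0.
Geometric series: (1 - w^99)/(1 - w) = (1-1)/(1-w) = 0 since w^99 = 1, w ≠ 1.
Alternatively: coefficient of z^98 in z^99 - 1 is 0.

0


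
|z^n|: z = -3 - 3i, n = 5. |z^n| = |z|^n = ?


|z| = sqrt(9+9) = sqrt(18) = 4.2426
|z^5| = |z|^5 = (sqrt(18))^5 = 18^2 * sqrt(18) = 324*sqrt(18)

|z^5| = 324*sqrt(18) ≈ 1374.6156


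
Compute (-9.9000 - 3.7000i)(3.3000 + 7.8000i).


Real = -9.9*3.3 - (-3.7)*7.8 = -32.67 - (-28.86) = -3.81
Imag = -9.9*7.8 + 3.3*(-3.7) = -77.22 - (12.21) = -89.43

-3.8100 - 89.4300i


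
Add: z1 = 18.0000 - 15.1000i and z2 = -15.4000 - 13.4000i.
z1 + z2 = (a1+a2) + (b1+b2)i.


Real: 18 - 15.4 = 2.6
Imag: -15.1 - 13.4 = -28.5

2.6000 - 28.5000i


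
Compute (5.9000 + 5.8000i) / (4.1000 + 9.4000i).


Conjugate of z2 = 4.1000 - 9.4000i
Numerator: (5.9000 + 5.8000i)(4.1000 - 9.4000i) = 78.7100 - 31.6800i
Denominator: 4.1^2 + 9.4^2 = 105.17
Result = (78.7100 - 31.6800i)/105.17

0.7484 - 0.3012i


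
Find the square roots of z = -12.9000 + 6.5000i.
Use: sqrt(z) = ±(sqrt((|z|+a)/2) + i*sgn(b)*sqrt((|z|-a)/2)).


|z| = sqrt(166.41+42.25) = 14.4451
sqrt((|z|+a)/2) = sqrt((14.4451+(-12.9))/2) = sqrt(0.7725) = 0.8789
sqrt((|z|-a)/2) = sqrt((14.4451-(-12.9))/2) = sqrt(13.6725) = 3.6976

±(0.8789 + 3.6976i) i.e. 0.8789 + 3.6976i and -0.8789 - 3.6976i


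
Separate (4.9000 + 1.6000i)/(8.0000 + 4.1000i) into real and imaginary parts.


Multiply by conjugate: (4.9000 + 1.6000i)(8.0000 - 4.1000i) / (8^2 + 4.1^2)
Numerator real = 4.9*8 + 1.6*4.1 = 45.76
Numerator imag = 1.6*8 - 4.9*4.1 = -7.29
Denominator = 80.81
Re(z) = 45.76/80.81 = 0.5663
Im(z) = -7.29/80.81 = -0.0902

Re(z) = 0.5663, Im(z) = -0.0902


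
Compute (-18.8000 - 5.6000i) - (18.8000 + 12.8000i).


Real: -18.8 - 18.8 = -37.6
Imag: -5.6 - 12.8 = -18.4

-37.6000 - 18.4000i


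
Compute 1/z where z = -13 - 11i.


|z|^2 = 169+121 = 290
1/z = (-13 + 11i)/290

1/z = -0.0448 + 0.0379i


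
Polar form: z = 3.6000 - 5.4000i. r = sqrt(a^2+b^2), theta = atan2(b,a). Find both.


r = sqrt(12.96+29.16) = sqrt(42.12) = 6.4900
theta = atan2(-5.4, 3.6) = -56.3099 degrees

r = 6.4900, theta = -56.3099 degrees


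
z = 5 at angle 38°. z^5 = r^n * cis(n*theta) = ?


r^5 = 5^5 = 3125
n*theta = 5*38° = 190° = 190° (mod 360)
a = 3125*cos(190°) = -3077.5242
b = 3125*sin(190°) = -542.6506

3125 cis(190°) = -3077.5242 - 542.6506i


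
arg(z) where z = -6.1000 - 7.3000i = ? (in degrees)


Re = -6.1, Im = -7.3
arg = atan2(-7.3, -6.1) = -129.8827 degrees

arg(z) = -129.8827 degrees


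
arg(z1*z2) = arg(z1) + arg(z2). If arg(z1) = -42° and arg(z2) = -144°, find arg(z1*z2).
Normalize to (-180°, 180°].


arg(z1*z2) = -42° - 144° = -186°
Normalized to (-180°, 180°]: 174°

174°


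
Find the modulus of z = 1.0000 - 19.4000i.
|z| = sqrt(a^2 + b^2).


|z| = sqrt(1^2 + (-19.4)^2) = sqrt(1 + 376.36) = sqrt(377.36) = 19.4258

|z| = 19.4258


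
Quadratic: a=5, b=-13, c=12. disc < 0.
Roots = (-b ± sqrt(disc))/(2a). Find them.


disc = (-13)^2 - 4*5*12 = 169 - 240 = -71
sqrt(|disc|) = sqrt(71) = 8.4261
Real part = 13/(2*5) = 1.3000
Imag part = 8.4261/(2*5) = 0.8426

1.3000 ± 0.8426i


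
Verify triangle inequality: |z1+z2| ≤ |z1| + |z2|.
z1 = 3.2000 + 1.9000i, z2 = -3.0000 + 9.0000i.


|z1| = sqrt(3.2^2 + 1.9^2) = sqrt(13.85) = 3.7216
|z2| = sqrt((-3)^2 + 9^2) = sqrt(90) = 9.4868
z1+z2 = 0.2000 + 10.9000i
|z1+z2| = sqrt(118.85) = 10.9018
|z1|+|z2| = 3.7216 + 9.4868 = 13.2084

|z1+z2| = 10.9018 ≤ |z1|+|z2| = 13.2084 (verified)


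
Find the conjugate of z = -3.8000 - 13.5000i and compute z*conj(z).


z_bar = -3.8000 + 13.5000i
z*z_bar = (-3.8)^2 + (-13.5)^2 = 14.44 + 182.25 = 196.69

z_bar = -3.8000 + 13.5000i, z*z_bar = 196.69


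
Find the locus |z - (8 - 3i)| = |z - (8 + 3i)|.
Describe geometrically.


Equal distances means the locus is the perpendicular bisector of z1 and z2.
Midpoint = ((8+8)/2, (-3+3)/2) = (8.0000, 0)

Perpendicular bisector through (8.0000, 0)


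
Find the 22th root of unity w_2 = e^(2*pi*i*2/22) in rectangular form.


Angle = 360*2/22 = 32.7273°
a = cos(32.7273°) = 0.8413
b = sin(32.7273°) = 0.5406

0.8413 + 0.5406i


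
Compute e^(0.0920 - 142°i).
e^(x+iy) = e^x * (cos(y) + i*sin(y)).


e^0.0920 = 1.09636
cos(-142°) = -0.788
sin(-142°) = -0.6157
Real = 1.09636*(-0.788) = -0.8639
Imag = 1.09636*(-0.6157) = -0.6750

-0.8639 - 0.6750i


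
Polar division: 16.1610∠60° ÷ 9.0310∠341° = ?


r = 16.1610 / 9.0310 = 1.7895
theta = 60° - 341° = -281° = 79° (mod 360)

1.7895 cis(79°)


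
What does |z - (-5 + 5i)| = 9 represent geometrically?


|z - z0| = r is a circle with center z0 and radius r.
Center = (-5, 5), radius = 9

Circle with center (-5, 5) and radius 9


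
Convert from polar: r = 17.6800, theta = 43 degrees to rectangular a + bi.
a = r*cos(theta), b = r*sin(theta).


a = 17.6800*cos(43°) = 17.6800*0.73135 = 12.9303
b = 17.6800*sin(43°) = 17.6800*0.681998 = 12.0577

12.9303 + 12.0577i


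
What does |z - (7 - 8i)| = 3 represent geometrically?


|z - z0| = r is a circle with center z0 and radius r.
Center = (7, -8), radius = 3

Circle with center (7, -8) and radius 3


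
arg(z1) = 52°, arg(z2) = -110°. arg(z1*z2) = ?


arg(z1*z2) = 52° - 110° = -58°
Normalized to (-180°, 180°]: -58°

-58°


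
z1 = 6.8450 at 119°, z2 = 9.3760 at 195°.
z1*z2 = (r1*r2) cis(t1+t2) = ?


r = 6.8450 * 9.3760 = 64.1787
theta = 119° + 195° = 314° = 314° (mod 360)

64.1787 cis(314°)


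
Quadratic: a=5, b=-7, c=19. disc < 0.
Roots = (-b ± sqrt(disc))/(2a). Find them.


disc = (-7)^2 - 4*5*19 = 49 - 380 = -331
sqrt(|disc|) = sqrt(331) = 18.1934
Real part = 7/(2*5) = 0.7000
Imag part = 18.1934/(2*5) = 1.8193

0.7000 ± 1.8193i


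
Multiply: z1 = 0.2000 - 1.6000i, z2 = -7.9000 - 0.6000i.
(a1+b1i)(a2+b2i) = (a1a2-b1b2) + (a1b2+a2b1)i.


Real = 0.2*(-7.9) - (-1.6)*(-0.6) = -1.58 - 0.96 = -2.54
Imag = 0.2*(-0.6) - (7.9)*(-1.6) = -0.12 + 12.64 = 12.52

-2.5400 + 12.5200i


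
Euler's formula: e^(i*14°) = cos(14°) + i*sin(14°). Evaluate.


cos(14°) = 0.9703
sin(14°) = 0.2419

e^(i*14°) = 0.9703 + 0.2419i


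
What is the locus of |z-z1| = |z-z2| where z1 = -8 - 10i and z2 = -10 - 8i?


Equal distances means the locus is the perpendicular bisector of z1 and z2.
Midpoint = ((-8+(-10))/2, (-10+(-8))/2) = (-9.0000, -9.0000)

Perpendicular bisector through (-9.0000, -9.0000)


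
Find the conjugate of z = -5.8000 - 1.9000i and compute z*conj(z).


z_bar = -5.8000 + 1.9000i
z*z_bar = (-5.8)^2 + (-1.9)^2 = 33.64 + 3.61 = 37.25

z_bar = -5.8000 + 1.9000i, z*z_bar = 37.25


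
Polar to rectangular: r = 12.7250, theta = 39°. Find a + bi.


a = 12.7250*cos(39°) = 12.7250*0.77715 = 9.8892
b = 12.7250*sin(39°) = 12.7250*0.62932 = 8.0081

9.8892 + 8.0081i


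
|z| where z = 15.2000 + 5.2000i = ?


|z| = sqrt(15.2^2 + 5.2^2) = sqrt(231.04 + 27.04) = sqrt(258.08) = 16.0649

|z| = 16.0649


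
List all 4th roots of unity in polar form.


The 4th roots of unity are cis(360k/4°) for k=0..3
Angle step = 360/4 = 90°
Primitive root: cis(90°)
Primitive root = 0 + 1.0000i

4 roots at angles: 0°, 90°, 180°, 270°


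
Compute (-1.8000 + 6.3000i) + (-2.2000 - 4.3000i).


Real: -1.8 - 2.2 = -4
Imag: 6.3 - 4.3 = 2

-4.0000 + 2.0000i


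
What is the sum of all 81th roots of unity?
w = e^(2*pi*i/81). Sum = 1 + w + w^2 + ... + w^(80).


The sum of all 81th roots of unity is 0.
Geometric series: (1 - w^81)/(1 - w) = (1-1)/(1-w) = 0 since w^81 = 1, w ≠ 1.
Alternatively: coefficient of z^80 in z^81 - 1 is 0.

0


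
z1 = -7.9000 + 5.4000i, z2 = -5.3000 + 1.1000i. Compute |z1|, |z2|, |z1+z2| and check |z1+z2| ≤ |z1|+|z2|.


|z1| = sqrt((-7.9)^2 + 5.4^2) = sqrt(91.57) = 9.5692
|z2| = sqrt((-5.3)^2 + 1.1^2) = sqrt(29.3) = 5.4129
z1+z2 = -13.2000 + 6.5000i
|z1+z2| = sqrt(216.49) = 14.7136
|z1|+|z2| = 9.5692 + 5.4129 = 14.9821

|z1+z2| = 14.7136 ≤ |z1|+|z2| = 14.9821 (verified)


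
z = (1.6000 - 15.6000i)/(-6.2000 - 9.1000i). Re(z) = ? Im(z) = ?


Multiply by conjugate: (1.6000 - 15.6000i)(-6.2000 + 9.1000i) / ((-6.2)^2 + (-9.1)^2)
Numerator real = 1.6*(-6.2) - (15.6)*(-9.1) = 132.04
Numerator imag = -15.6*(-6.2) - 1.6*(-9.1) = 111.28
Denominator = 121.25
Re(z) = 132.04/121.25 = 1.0890
Im(z) = 111.28/121.25 = 0.9178

Re(z) = 1.0890, Im(z) = 0.9178


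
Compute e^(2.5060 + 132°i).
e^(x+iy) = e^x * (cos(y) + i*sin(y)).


e^2.5060 = 12.2558
cos(132°) = -0.66913
sin(132°) = 0.74314
Real = 12.2558*(-0.66913) = -8.2007
Imag = 12.2558*0.74314 = 9.1078

-8.2007 + 9.1078i


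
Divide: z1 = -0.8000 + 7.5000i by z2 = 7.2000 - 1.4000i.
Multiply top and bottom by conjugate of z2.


Conjugate of z2 = 7.2000 + 1.4000i
Numerator: (-0.8000 + 7.5000i)(7.2000 + 1.4000i) = -16.2600 + 52.8800i
Denominator: 7.2^2 + (-1.4)^2 = 53.8
Result = (-16.2600 + 52.8800i)/53.8

-0.3022 + 0.9829i


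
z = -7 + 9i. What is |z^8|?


|z| = sqrt(49+81) = sqrt(130) = 11.4018
|z^8| = |z|^8 = (sqrt(130))^8 = 130^4 = 285610000

|z^8| = 285610000


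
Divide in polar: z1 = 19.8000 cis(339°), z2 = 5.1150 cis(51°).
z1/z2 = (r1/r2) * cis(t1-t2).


r = 19.8000 / 5.1150 = 3.8710
theta = 339° - 51° = 288° = 288° (mod 360)

3.8710 cis(288°)


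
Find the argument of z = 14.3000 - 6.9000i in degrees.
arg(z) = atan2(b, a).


Re = 14.3, Im = -6.9
arg = atan2(-6.9, 14.3) = -25.7581 degrees

arg(z) = -25.7581 degrees


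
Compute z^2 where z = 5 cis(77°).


r^2 = 5^2 = 25
n*theta = 2*77° = 154° = 154° (mod 360)
a = 25*cos(154°) = -22.4699
b = 25*sin(154°) = 10.9593

25 cis(154°) = -22.4699 + 10.9593i


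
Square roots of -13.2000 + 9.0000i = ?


|z| = sqrt(174.24+81) = 15.9762
sqrt((|z|+a)/2) = sqrt((15.9762+(-13.2))/2) = sqrt(1.3881) = 1.1782
sqrt((|z|-a)/2) = sqrt((15.9762-(-13.2))/2) = sqrt(14.5881) = 3.8194

±(1.1782 + 3.8194i) i.e. 1.1782 + 3.8194i and -1.1782 - 3.8194i


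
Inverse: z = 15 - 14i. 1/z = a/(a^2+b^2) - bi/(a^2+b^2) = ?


|z|^2 = 225+196 = 421
1/z = (15 + 14i)/421

1/z = 0.0356 + 0.0333i


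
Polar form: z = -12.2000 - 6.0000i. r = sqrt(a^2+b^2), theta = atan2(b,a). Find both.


r = sqrt(148.84+36) = sqrt(184.84) = 13.5956
theta = atan2(-6, -12.2) = -153.8119 degrees

r = 13.5956, theta = -153.8119 degrees


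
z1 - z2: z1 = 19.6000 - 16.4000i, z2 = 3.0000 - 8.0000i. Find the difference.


Real: 19.6 - 3 = 16.6
Imag: -16.4 + 8 = -8.4

16.6000 - 8.4000i


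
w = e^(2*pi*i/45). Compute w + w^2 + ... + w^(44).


With w = e^(2*pi*i/45), all 45 of the 45th roots of unity w^0 = 1, w, ..., w^(44) sum to 0: 1 + w + ... + w^(44) = (1 - w^45)/(1 - w) = 0 since w^45 = 1, w ≠ 1.
Removing the root 1: w + w^2 + ... + w^(44) = 0 - 1 = -1

Sum = -1


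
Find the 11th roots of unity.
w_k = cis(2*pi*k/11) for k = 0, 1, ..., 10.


The 11th roots of unity are cis(360k/11°) for k=0..10
Angle step = 360/11 = 32.7273°
Primitive root: cis(32.7273°)
Primitive root = 0.8413 + 0.5406i

11 roots at angles: 0°, 32.7273°, 65.4545°, 98.1818°, 130.9091°, 163.6364°, 196.3636°, 229.0909°, 261.8182°, 294.5455°, 327.2727°


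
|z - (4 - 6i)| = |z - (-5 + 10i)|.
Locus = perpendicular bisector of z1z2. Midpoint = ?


Equal distances means the locus is the perpendicular bisector of z1 and z2.
Midpoint = ((4+(-5))/2, (-6+10)/2) = (-0.5000, 2.0000)

Perpendicular bisector through (-0.5000, 2.0000)


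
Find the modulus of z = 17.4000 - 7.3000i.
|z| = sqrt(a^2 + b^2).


|z| = sqrt(17.4^2 + (-7.3)^2) = sqrt(302.76 + 53.29) = sqrt(356.05) = 18.8693

|z| = 18.8693


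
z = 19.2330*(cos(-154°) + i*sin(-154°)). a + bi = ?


a = 19.2330*cos(-154°) = 19.2330*(-0.898794) = -17.2865
b = 19.2330*sin(-154°) = 19.2330*(-0.43837) = -8.4312

-17.2865 - 8.4312i


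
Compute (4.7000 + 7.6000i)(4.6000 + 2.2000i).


Real = 4.7*4.6 - 7.6*2.2 = 21.62 - 16.72 = 4.9
Imag = 4.7*2.2 + 4.6*7.6 = 10.34 + 34.96 = 45.3

4.9000 + 45.3000i


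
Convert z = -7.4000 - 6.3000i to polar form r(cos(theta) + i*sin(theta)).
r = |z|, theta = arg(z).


r = sqrt(54.76+39.69) = sqrt(94.45) = 9.7185
theta = atan2(-6.3, -7.4) = -139.5905 degrees

r = 9.7185, theta = -139.5905 degrees


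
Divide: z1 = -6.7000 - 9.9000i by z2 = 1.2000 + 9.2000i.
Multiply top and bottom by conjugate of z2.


Conjugate of z2 = 1.2000 - 9.2000i
Numerator: (-6.7000 - 9.9000i)(1.2000 - 9.2000i) = -99.1200 + 49.7600i
Denominator: 1.2^2 + 9.2^2 = 86.08
Result = (-99.1200 + 49.7600i)/86.08

-1.1515 + 0.5781i


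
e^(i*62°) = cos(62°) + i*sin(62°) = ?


cos(62°) = 0.4695
sin(62°) = 0.8829

e^(i*62°) = 0.4695 + 0.8829i


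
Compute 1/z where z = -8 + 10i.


|z|^2 = 64+100 = 164
1/z = (-8 - 10i)/164

1/z = -0.0488 - 0.0610i


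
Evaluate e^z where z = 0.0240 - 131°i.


e^0.0240 = 1.0243
cos(-131°) = -0.6561
sin(-131°) = -0.7547
Real = 1.0243*(-0.6561) = -0.6720
Imag = 1.0243*(-0.7547) = -0.7730

-0.6720 - 0.7730i


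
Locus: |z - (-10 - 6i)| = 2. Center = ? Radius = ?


|z - z0| = r is a circle with center z0 and radius r.
Center = (-10, -6), radius = 2

Circle with center (-10, -6) and radius 2


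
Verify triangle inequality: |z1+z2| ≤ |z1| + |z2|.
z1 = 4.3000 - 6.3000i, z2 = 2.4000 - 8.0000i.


|z1| = sqrt(4.3^2 + (-6.3)^2) = sqrt(58.18) = 7.6276
|z2| = sqrt(2.4^2 + (-8)^2) = sqrt(69.76) = 8.3522
z1+z2 = 6.7000 - 14.3000i
|z1+z2| = sqrt(249.38) = 15.7918
|z1|+|z2| = 7.6276 + 8.3522 = 15.9798

|z1+z2| = 15.7918 ≤ |z1|+|z2| = 15.9798 (verified)


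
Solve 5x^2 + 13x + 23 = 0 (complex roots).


disc = 13^2 - 4*5*23 = 169 - 460 = -291
sqrt(|disc|) = sqrt(291) = 17.0587
Real part = -13/(2*5) = -1.3000
Imag part = 17.0587/(2*5) = 1.7059

-1.3000 ± 1.7059i


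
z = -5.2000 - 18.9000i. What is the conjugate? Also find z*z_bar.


z_bar = -5.2000 + 18.9000i
z*z_bar = (-5.2)^2 + (-18.9)^2 = 27.04 + 357.21 = 384.25

z_bar = -5.2000 + 18.9000i, z*z_bar = 384.25


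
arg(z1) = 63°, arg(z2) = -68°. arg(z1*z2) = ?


arg(z1*z2) = 63° - 68° = -5°
Normalized to (-180°, 180°]: -5°

-5°


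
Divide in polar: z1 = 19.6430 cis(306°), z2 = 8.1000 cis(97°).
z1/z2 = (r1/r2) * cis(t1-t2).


r = 19.6430 / 8.1000 = 2.4251
theta = 306° - 97° = 209° = 209° (mod 360)

2.4251 cis(209°)


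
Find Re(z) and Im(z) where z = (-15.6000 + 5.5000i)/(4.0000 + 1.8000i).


Multiply by conjugate: (-15.6000 + 5.5000i)(4.0000 - 1.8000i) / (4^2 + 1.8^2)
Numerator real = -15.6*4 + 5.5*1.8 = -52.5
Numerator imag = 5.5*4 - (-15.6)*1.8 = 50.08
Denominator = 19.24
Re(z) = -52.5/19.24 = -2.7287
Im(z) = 50.08/19.24 = 2.6029

Re(z) = -2.7287, Im(z) = 2.6029


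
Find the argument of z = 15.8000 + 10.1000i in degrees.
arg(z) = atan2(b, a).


Re = 15.8, Im = 10.1
arg = atan2(10.1, 15.8) = 32.5884 degrees

arg(z) = 32.5884 degrees


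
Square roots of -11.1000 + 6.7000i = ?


|z| = sqrt(123.21+44.89) = 12.9653
sqrt((|z|+a)/2) = sqrt((12.9653+(-11.1))/2) = sqrt(0.9327) = 0.9657
sqrt((|z|-a)/2) = sqrt((12.9653-(-11.1))/2) = sqrt(12.0327) = 3.4688

±(0.9657 + 3.4688i) i.e. 0.9657 + 3.4688i and -0.9657 - 3.4688i


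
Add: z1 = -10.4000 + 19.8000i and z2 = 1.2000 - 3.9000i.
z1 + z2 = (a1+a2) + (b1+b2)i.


Real: -10.4 + 1.2 = -9.2
Imag: 19.8 - 3.9 = 15.9

-9.2000 + 15.9000i


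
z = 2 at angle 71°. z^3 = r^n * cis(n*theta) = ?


r^3 = 2^3 = 8
n*theta = 3*71° = 213° = 213° (mod 360)
a = 8*cos(213°) = -6.7094
b = 8*sin(213°) = -4.3571

8 cis(213°) = -6.7094 - 4.3571i


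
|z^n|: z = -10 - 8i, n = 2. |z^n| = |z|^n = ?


|z| = sqrt(100+64) = sqrt(164) = 12.8062
|z^2| = |z|^2 = (sqrt(164))^2 = 164

|z^2| = 164


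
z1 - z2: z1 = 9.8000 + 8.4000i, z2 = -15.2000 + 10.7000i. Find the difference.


Real: 9.8 + 15.2 = 25
Imag: 8.4 - 10.7 = -2.3

25.0000 - 2.3000i


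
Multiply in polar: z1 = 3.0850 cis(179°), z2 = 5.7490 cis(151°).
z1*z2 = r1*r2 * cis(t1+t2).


r = 3.0850 * 5.7490 = 17.7357
theta = 179° + 151° = 330° = 330° (mod 360)

17.7357 cis(330°)


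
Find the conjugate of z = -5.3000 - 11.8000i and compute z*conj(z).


z_bar = -5.3000 + 11.8000i
z*z_bar = (-5.3)^2 + (-11.8)^2 = 28.09 + 139.24 = 167.33

z_bar = -5.3000 + 11.8000i, z*z_bar = 167.33


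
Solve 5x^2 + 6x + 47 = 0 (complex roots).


disc = 6^2 - 4*5*47 = 36 - 940 = -904
sqrt(|disc|) = sqrt(904) = 30.0666
Real part = -6/(2*5) = -0.6000
Imag part = 30.0666/(2*5) = 3.0067

-0.6000 ± 3.0067i


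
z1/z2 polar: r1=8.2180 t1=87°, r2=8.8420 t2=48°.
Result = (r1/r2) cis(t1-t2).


r = 8.2180 / 8.8420 = 0.9294
theta = 87° - 48° = 39° = 39° (mod 360)

0.9294 cis(39°)


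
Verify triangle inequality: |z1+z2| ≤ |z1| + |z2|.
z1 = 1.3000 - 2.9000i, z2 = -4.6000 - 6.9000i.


|z1| = sqrt(1.3^2 + (-2.9)^2) = sqrt(10.1) = 3.1780
|z2| = sqrt((-4.6)^2 + (-6.9)^2) = sqrt(68.77) = 8.2928
z1+z2 = -3.3000 - 9.8000i
|z1+z2| = sqrt(106.93) = 10.3407
|z1|+|z2| = 3.1780 + 8.2928 = 11.4708

|z1+z2| = 10.3407 ≤ |z1|+|z2| = 11.4708 (verified)


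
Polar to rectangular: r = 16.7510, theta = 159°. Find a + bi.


a = 16.7510*cos(159°) = 16.7510*(-0.93358) = -15.6384
b = 16.7510*sin(159°) = 16.7510*0.358368 = 6.0030

-15.6384 + 6.0030i


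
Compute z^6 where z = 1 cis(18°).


r^6 = 1^6 = 1
n*theta = 6*18° = 108° = 108° (mod 360)
a = 1*cos(108°) = -0.3090
b = 1*sin(108°) = 0.9511

1 cis(108°) = -0.3090 + 0.9511i


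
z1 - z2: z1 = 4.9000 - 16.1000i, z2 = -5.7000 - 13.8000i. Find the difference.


Real: 4.9 + 5.7 = 10.6
Imag: -16.1 + 13.8 = -2.3

10.6000 - 2.3000i


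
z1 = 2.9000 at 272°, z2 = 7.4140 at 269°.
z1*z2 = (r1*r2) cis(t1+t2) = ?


r = 2.9000 * 7.4140 = 21.5006
theta = 272° + 269° = 541° = 181° (mod 360)

21.5006 cis(181°)


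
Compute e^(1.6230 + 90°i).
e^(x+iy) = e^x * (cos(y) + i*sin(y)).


e^1.6230 = 5.0683
cos(90°) = 0
sin(90°) = 1
Real = 5.0683*0 = 0
Imag = 5.0683*1 = 5.0683

0 + 5.0683i


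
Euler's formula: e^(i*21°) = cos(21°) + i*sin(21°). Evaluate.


cos(21°) = 0.9336
sin(21°) = 0.3584

e^(i*21°) = 0.9336 + 0.3584i


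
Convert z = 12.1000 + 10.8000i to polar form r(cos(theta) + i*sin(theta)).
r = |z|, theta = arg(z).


r = sqrt(146.41+116.64) = sqrt(263.05) = 16.2188
theta = atan2(10.8, 12.1) = 41.7509 degrees

r = 16.2188, theta = 41.7509 degrees


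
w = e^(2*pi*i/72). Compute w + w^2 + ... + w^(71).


With w = e^(2*pi*i/72), all 72 of the 72th roots of unity w^0 = 1, w, ..., w^(71) sum to 0: 1 + w + ... + w^(71) = (1 - w^72)/(1 - w) = 0 since w^72 = 1, w ≠ 1.
Removing the root 1: w + w^2 + ... + w^(71) = 0 - 1 = -1

Sum = -1


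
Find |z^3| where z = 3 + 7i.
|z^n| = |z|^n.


|z| = sqrt(9+49) = sqrt(58) = 7.6158
|z^3| = |z|^3 = (sqrt(58))^3 = 58*sqrt(58)

|z^3| = 58*sqrt(58) ≈ 441.7148


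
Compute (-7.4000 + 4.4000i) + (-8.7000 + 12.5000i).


Real: -7.4 - 8.7 = -16.1
Imag: 4.4 + 12.5 = 16.9

-16.1000 + 16.9000i


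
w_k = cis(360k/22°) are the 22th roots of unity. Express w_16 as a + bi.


Angle = 360*16/22 = 261.8182°
a = cos(261.8182°) = -0.1423
b = sin(261.8182°) = -0.9898

-0.1423 - 0.9898i


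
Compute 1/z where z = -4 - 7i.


|z|^2 = 16+49 = 65
1/z = (-4 + 7i)/65

1/z = -0.0615 + 0.1077i


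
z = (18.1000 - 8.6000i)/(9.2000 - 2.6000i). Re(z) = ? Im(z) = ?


Multiply by conjugate: (18.1000 - 8.6000i)(9.2000 + 2.6000i) / (9.2^2 + (-2.6)^2)
Numerator real = 18.1*9.2 - (8.6)*(-2.6) = 188.88
Numerator imag = -8.6*9.2 - 18.1*(-2.6) = -32.06
Denominator = 91.4
Re(z) = 188.88/91.4 = 2.0665
Im(z) = -32.06/91.4 = -0.3508

Re(z) = 2.0665, Im(z) = -0.3508


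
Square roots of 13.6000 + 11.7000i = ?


|z| = sqrt(184.96+136.89) = 17.9402
sqrt((|z|+a)/2) = sqrt((17.9402+13.6)/2) = sqrt(15.7701) = 3.9712
sqrt((|z|-a)/2) = sqrt((17.9402-13.6)/2) = sqrt(2.1701) = 1.4731

±(3.9712 + 1.4731i) i.e. 3.9712 + 1.4731i and -3.9712 - 1.4731i


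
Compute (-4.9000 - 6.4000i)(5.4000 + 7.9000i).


Real = -4.9*5.4 - (-6.4)*7.9 = -26.46 - (-50.56) = 24.1
Imag = -4.9*7.9 + 5.4*(-6.4) = -38.71 - (34.56) = -73.27

24.1000 - 73.2700i


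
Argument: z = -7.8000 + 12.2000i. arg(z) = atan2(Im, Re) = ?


Re = -7.8, Im = 12.2
arg = atan2(12.2, -7.8) = 122.5926 degrees

arg(z) = 122.5926 degrees


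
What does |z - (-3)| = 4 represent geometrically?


|z - z0| = r is a circle with center z0 and radius r.
Center = (-3, 0), radius = 4

Circle with center (-3, 0) and radius 4


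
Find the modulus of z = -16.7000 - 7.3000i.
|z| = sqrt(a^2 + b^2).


|z| = sqrt((-16.7)^2 + (-7.3)^2) = sqrt(278.89 + 53.29) = sqrt(332.18) = 18.2258

|z| = 18.2258


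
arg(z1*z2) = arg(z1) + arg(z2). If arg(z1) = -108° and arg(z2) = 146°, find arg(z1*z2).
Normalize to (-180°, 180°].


arg(z1*z2) = -108° + 146° = 38°
Normalized to (-180°, 180°]: 38°

38°


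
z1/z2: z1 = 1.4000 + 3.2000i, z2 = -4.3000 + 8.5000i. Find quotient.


Conjugate of z2 = -4.3000 - 8.5000i
Numerator: (1.4000 + 3.2000i)(-4.3000 - 8.5000i) = 21.1800 - 25.6600i
Denominator: (-4.3)^2 + 8.5^2 = 90.74
Result = (21.1800 - 25.6600i)/90.74

0.2334 - 0.2828i


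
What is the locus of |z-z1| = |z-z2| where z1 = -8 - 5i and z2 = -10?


Equal distances means the locus is the perpendicular bisector of z1 and z2.
Midpoint = ((-8+(-10))/2, (-5+0)/2) = (-9.0000, -2.5000)

Perpendicular bisector through (-9.0000, -2.5000)


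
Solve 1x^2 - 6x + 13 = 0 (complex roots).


disc = (-6)^2 - 4*1*13 = 36 - 52 = -16
sqrt(|disc|) = sqrt(16) = 4.0000
Real part = 6/(2*1) = 3.0000
Imag part = 4.0000/(2*1) = 2.0000

3.0000 ± 2.0000i


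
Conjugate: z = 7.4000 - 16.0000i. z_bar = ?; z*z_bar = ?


z_bar = 7.4000 + 16.0000i
z*z_bar = 7.4^2 + (-16)^2 = 54.76 + 256 = 310.76

z_bar = 7.4000 + 16.0000i, z*z_bar = 310.76


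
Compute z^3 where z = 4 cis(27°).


r^3 = 4^3 = 64
n*theta = 3*27° = 81° = 81° (mod 360)
a = 64*cos(81°) = 10.0118
b = 64*sin(81°) = 63.2121

64 cis(81°) = 10.0118 + 63.2121i


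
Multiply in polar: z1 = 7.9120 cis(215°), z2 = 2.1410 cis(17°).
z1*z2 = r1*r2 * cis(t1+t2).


r = 7.9120 * 2.1410 = 16.9396
theta = 215° + 17° = 232° = 232° (mod 360)

16.9396 cis(232°)


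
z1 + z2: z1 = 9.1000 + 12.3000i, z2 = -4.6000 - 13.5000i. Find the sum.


Real: 9.1 - 4.6 = 4.5
Imag: 12.3 - 13.5 = -1.2

4.5000 - 1.2000i


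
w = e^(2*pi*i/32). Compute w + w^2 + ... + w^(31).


With w = e^(2*pi*i/32), all 32 of the 32th roots of unity w^0 = 1, w, ..., w^(31) sum to 0: 1 + w + ... + w^(31) = (1 - w^32)/(1 - w) = 0 since w^32 = 1, w ≠ 1.
Removing the root 1: w + w^2 + ... + w^(31) = 0 - 1 = -1

Sum = -1


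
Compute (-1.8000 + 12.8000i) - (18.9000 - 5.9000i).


Real: -1.8 - 18.9 = -20.7
Imag: 12.8 + 5.9 = 18.7

-20.7000 + 18.7000i


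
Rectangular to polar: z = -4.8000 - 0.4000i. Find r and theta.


r = sqrt(23.04+0.16) = sqrt(23.2) = 4.8166
theta = atan2(-0.4, -4.8) = -175.2364 degrees

r = 4.8166, theta = -175.2364 degrees


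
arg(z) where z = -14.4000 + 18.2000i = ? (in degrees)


Re = -14.4, Im = 18.2
arg = atan2(18.2, -14.4) = 128.3514 degrees

arg(z) = 128.3514 degrees


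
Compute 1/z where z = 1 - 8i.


|z|^2 = 1+64 = 65
1/z = (1 + 8i)/65

1/z = 0.0154 + 0.1231i


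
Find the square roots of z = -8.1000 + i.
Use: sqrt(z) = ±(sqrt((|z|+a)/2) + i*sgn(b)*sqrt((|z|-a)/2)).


|z| = sqrt(65.61+1) = 8.1615
sqrt((|z|+a)/2) = sqrt((8.1615+(-8.1))/2) = sqrt(0.0307) = 0.1753
sqrt((|z|-a)/2) = sqrt((8.1615-(-8.1))/2) = sqrt(8.1307) = 2.8514

±(0.1753 + 2.8514i) i.e. 0.1753 + 2.8514i and -0.1753 - 2.8514i


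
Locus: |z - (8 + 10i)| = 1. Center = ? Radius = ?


|z - z0| = r is a circle with center z0 and radius r.
Center = (8, 10), radius = 1

Circle with center (8, 10) and radius 1


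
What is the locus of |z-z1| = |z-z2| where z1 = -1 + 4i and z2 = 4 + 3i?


Equal distances means the locus is the perpendicular bisector of z1 and z2.
Midpoint = ((-1+4)/2, (4+3)/2) = (1.5000, 3.5000)

Perpendicular bisector through (1.5000, 3.5000)


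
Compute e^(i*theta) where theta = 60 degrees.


cos(60°) = 0.5000
sin(60°) = 0.8660

e^(i*60°) = 0.5000 + 0.8660i


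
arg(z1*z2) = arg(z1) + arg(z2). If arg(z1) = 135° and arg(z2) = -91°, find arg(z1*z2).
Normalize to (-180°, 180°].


arg(z1*z2) = 135° - 91° = 44°
Normalized to (-180°, 180°]: 44°

44°


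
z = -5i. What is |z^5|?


|z| = sqrt(0+25) = sqrt(25) = 5
|z^5| = |z|^5 = 5^5 = 3125

|z^5| = 3125


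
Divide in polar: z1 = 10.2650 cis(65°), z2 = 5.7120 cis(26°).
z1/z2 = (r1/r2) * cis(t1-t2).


r = 10.2650 / 5.7120 = 1.7971
theta = 65° - 26° = 39° = 39° (mod 360)

1.7971 cis(39°)


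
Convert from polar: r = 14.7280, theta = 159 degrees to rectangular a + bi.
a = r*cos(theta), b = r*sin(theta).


a = 14.7280*cos(159°) = 14.7280*(-0.93358) = -13.7498
b = 14.7280*sin(159°) = 14.7280*0.358368 = 5.2780

-13.7498 + 5.2780i


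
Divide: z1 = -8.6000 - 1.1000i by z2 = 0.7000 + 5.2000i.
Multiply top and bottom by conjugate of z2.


Conjugate of z2 = 0.7000 - 5.2000i
Numerator: (-8.6000 - 1.1000i)(0.7000 - 5.2000i) = -11.7400 + 43.9500i
Denominator: 0.7^2 + 5.2^2 = 27.53
Result = (-11.7400 + 43.9500i)/27.53

-0.4264 + 1.5964i


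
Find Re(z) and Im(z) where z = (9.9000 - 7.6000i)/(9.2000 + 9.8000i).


Multiply by conjugate: (9.9000 - 7.6000i)(9.2000 - 9.8000i) / (9.2^2 + 9.8^2)
Numerator real = 9.9*9.2 - (7.6)*9.8 = 16.6
Numerator imag = -7.6*9.2 - 9.9*9.8 = -166.94
Denominator = 180.68
Re(z) = 16.6/180.68 = 0.0919
Im(z) = -166.94/180.68 = -0.9240

Re(z) = 0.0919, Im(z) = -0.9240


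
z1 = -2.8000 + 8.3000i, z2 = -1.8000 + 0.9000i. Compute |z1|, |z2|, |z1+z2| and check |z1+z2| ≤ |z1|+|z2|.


|z1| = sqrt((-2.8)^2 + 8.3^2) = sqrt(76.73) = 8.7596
|z2| = sqrt((-1.8)^2 + 0.9^2) = sqrt(4.05) = 2.0125
z1+z2 = -4.6000 + 9.2000i
|z1+z2| = sqrt(105.8) = 10.2859
|z1|+|z2| = 8.7596 + 2.0125 = 10.7721

|z1+z2| = 10.2859 ≤ |z1|+|z2| = 10.7721 (verified)


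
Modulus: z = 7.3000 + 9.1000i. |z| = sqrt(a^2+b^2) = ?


|z| = sqrt(7.3^2 + 9.1^2) = sqrt(53.29 + 82.81) = sqrt(136.1) = 11.6662

|z| = 11.6662


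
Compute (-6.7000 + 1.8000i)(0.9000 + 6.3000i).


Real = -6.7*0.9 - 1.8*6.3 = -6.03 - 11.34 = -17.37
Imag = -6.7*6.3 + 0.9*1.8 = -42.21 + 1.62 = -40.59

-17.3700 - 40.5900i


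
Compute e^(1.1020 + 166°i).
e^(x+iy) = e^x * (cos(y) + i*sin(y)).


e^1.1020 = 3.0102
cos(166°) = -0.9703
sin(166°) = 0.2419
Real = 3.0102*(-0.9703) = -2.9208
Imag = 3.0102*0.2419 = 0.7282

-2.9208 + 0.7282i


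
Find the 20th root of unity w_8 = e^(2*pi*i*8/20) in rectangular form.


Angle = 360*8/20 = 144°
a = cos(144°) = -0.8090
b = sin(144°) = 0.5878

-0.8090 + 0.5878i


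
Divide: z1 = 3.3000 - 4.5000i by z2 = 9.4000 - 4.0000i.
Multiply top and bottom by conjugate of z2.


Conjugate of z2 = 9.4000 + 4.0000i
Numerator: (3.3000 - 4.5000i)(9.4000 + 4.0000i) = 49.0200 - 29.1000i
Denominator: 9.4^2 + (-4)^2 = 104.36
Result = (49.0200 - 29.1000i)/104.36

0.4697 - 0.2788i


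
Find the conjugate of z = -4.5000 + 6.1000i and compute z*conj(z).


z_bar = -4.5000 - 6.1000i
z*z_bar = (-4.5)^2 + 6.1^2 = 20.25 + 37.21 = 57.46

z_bar = -4.5000 - 6.1000i, z*z_bar = 57.46


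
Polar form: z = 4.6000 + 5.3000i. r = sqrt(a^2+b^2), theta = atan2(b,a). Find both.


r = sqrt(21.16+28.09) = sqrt(49.25) = 7.0178
theta = atan2(5.3, 4.6) = 49.0445 degrees

r = 7.0178, theta = 49.0445 degrees


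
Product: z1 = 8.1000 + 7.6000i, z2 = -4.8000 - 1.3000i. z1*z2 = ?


Real = 8.1*(-4.8) - 7.6*(-1.3) = -38.88 - (-9.88) = -29
Imag = 8.1*(-1.3) - (4.8)*7.6 = -10.53 - (36.48) = -47.01

-29.0000 - 47.0100i


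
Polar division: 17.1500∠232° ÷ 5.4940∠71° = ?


r = 17.1500 / 5.4940 = 3.1216
theta = 232° - 71° = 161° = 161° (mod 360)

3.1216 cis(161°)


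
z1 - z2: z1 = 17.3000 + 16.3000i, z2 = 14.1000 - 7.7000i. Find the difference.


Real: 17.3 - 14.1 = 3.2
Imag: 16.3 + 7.7 = 24

3.2000 + 24.0000i


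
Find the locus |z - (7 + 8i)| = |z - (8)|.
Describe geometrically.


Equal distances means the locus is the perpendicular bisector of z1 and z2.
Midpoint = ((7+8)/2, (8+0)/2) = (7.5000, 4.0000)

Perpendicular bisector through (7.5000, 4.0000)


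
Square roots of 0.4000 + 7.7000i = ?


|z| = sqrt(0.16+59.29) = 7.7104
sqrt((|z|+a)/2) = sqrt((7.7104+0.4)/2) = sqrt(4.0552) = 2.0138
sqrt((|z|-a)/2) = sqrt((7.7104-0.4)/2) = sqrt(3.6552) = 1.9119

±(2.0138 + 1.9119i) i.e. 2.0138 + 1.9119i and -2.0138 - 1.9119i


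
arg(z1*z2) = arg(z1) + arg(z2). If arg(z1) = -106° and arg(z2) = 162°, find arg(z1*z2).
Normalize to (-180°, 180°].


arg(z1*z2) = -106° + 162° = 56°
Normalized to (-180°, 180°]: 56°

56°


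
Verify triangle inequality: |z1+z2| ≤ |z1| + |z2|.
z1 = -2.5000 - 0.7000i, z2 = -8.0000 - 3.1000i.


|z1| = sqrt((-2.5)^2 + (-0.7)^2) = sqrt(6.74) = 2.5962
|z2| = sqrt((-8)^2 + (-3.1)^2) = sqrt(73.61) = 8.5796
z1+z2 = -10.5000 - 3.8000i
|z1+z2| = sqrt(124.69) = 11.1665
|z1|+|z2| = 2.5962 + 8.5796 = 11.1758

|z1+z2| = 11.1665 ≤ |z1|+|z2| = 11.1758 (verified)


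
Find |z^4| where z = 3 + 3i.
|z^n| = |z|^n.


|z| = sqrt(9+9) = sqrt(18) = 4.2426
|z^4| = |z|^4 = (sqrt(18))^4 = 18^2 = 324

|z^4| = 324


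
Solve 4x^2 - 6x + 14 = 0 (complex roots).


disc = (-6)^2 - 4*4*14 = 36 - 224 = -188
sqrt(|disc|) = sqrt(188) = 13.7113
Real part = 6/(2*4) = 0.7500
Imag part = 13.7113/(2*4) = 1.7139

0.7500 ± 1.7139i


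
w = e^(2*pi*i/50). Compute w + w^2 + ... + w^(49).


With w = e^(2*pi*i/50), all 50 of the 50th roots of unity w^0 = 1, w, ..., w^(49) sum to 0: 1 + w + ... + w^(49) = (1 - w^50)/(1 - w) = 0 since w^50 = 1, w ≠ 1.
Removing the root 1: w + w^2 + ... + w^(49) = 0 - 1 = -1

Sum = -1


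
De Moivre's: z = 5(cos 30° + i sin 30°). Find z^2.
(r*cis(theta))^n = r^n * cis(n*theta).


r^2 = 5^2 = 25
n*theta = 2*30° = 60° = 60° (mod 360)
a = 25*cos(60°) = 12.5000
b = 25*sin(60°) = 21.6506

25 cis(60°) = 12.5000 + 21.6506i


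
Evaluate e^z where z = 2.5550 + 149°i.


e^2.5550 = 12.8713
cos(149°) = -0.85717
sin(149°) = 0.51504
Real = 12.8713*(-0.85717) = -11.0329
Imag = 12.8713*0.51504 = 6.6292

-11.0329 + 6.6292i


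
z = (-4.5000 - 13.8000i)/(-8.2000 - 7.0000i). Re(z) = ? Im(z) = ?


Multiply by conjugate: (-4.5000 - 13.8000i)(-8.2000 + 7.0000i) / ((-8.2)^2 + (-7)^2)
Numerator real = -4.5*(-8.2) - (13.8)*(-7) = 133.5
Numerator imag = -13.8*(-8.2) - (-4.5)*(-7) = 81.66
Denominator = 116.24
Re(z) = 133.5/116.24 = 1.1485
Im(z) = 81.66/116.24 = 0.7025

Re(z) = 1.1485, Im(z) = 0.7025


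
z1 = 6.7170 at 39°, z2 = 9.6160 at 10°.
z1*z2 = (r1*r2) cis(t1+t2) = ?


r = 6.7170 * 9.6160 = 64.5907
theta = 39° + 10° = 49° = 49° (mod 360)

64.5907 cis(49°)


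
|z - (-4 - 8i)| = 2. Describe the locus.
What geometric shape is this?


|z - z0| = r is a circle with center z0 and radius r.
Center = (-4, -8), radius = 2

Circle with center (-4, -8) and radius 2


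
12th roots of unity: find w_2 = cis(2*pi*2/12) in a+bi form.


Angle = 360*2/12 = 60°
a = cos(60°) = 0.5000
b = sin(60°) = 0.8660

0.5000 + 0.8660i


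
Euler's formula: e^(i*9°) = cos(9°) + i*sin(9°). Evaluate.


cos(9°) = 0.9877
sin(9°) = 0.1564

e^(i*9°) = 0.9877 + 0.1564i


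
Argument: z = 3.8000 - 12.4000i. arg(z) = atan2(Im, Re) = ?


Re = 3.8, Im = -12.4
arg = atan2(-12.4, 3.8) = -72.9622 degrees

arg(z) = -72.9622 degrees


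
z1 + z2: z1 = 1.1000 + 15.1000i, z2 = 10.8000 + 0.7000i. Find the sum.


Real: 1.1 + 10.8 = 11.9
Imag: 15.1 + 0.7 = 15.8

11.9000 + 15.8000i


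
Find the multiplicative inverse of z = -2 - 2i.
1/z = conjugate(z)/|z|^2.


|z|^2 = 4+4 = 8
1/z = (-2 + 2i)/8

1/z = -0.2500 + 0.2500i


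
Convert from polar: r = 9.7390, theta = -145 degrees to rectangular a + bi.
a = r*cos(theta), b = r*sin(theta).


a = 9.7390*cos(-145°) = 9.7390*(-0.81915) = -7.9777
b = 9.7390*sin(-145°) = 9.7390*(-0.57358) = -5.5861

-7.9777 - 5.5861i


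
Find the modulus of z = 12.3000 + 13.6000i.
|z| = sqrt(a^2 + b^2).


|z| = sqrt(12.3^2 + 13.6^2) = sqrt(151.29 + 184.96) = sqrt(336.25) = 18.3371

|z| = 18.3371


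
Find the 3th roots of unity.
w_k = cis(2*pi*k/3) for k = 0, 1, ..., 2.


The 3th roots of unity are cis(360k/3°) for k=0..2
Angle step = 360/3 = 120°
Primitive root: cis(120°)
Primitive root = -0.5000 + 0.8660i

3 roots at angles: 0°, 120°, 240°


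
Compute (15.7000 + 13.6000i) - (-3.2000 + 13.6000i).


Real: 15.7 + 3.2 = 18.9
Imag: 13.6 - 13.6 = 0

18.9000


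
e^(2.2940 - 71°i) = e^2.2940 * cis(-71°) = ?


e^2.2940 = 9.9145
cos(-71°) = 0.32557
sin(-71°) = -0.94552
Real = 9.9145*0.32557 = 3.2279
Imag = 9.9145*(-0.94552) = -9.3744

3.2279 - 9.3744i


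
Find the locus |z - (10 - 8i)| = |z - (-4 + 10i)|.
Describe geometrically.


Equal distances means the locus is the perpendicular bisector of z1 and z2.
Midpoint = ((10+(-4))/2, (-8+10)/2) = (3.0000, 1.0000)

Perpendicular bisector through (3.0000, 1.0000)


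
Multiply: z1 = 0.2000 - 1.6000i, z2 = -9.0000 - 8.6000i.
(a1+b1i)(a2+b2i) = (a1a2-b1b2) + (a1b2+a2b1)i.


Real = 0.2*(-9) - (-1.6)*(-8.6) = -1.8 - 13.76 = -15.56
Imag = 0.2*(-8.6) - (9)*(-1.6) = -1.72 + 14.4 = 12.68

-15.5600 + 12.6800i


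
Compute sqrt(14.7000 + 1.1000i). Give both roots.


|z| = sqrt(216.09+1.21) = 14.7411
sqrt((|z|+a)/2) = sqrt((14.7411+14.7)/2) = sqrt(14.7205) = 3.8367
sqrt((|z|-a)/2) = sqrt((14.7411-14.7)/2) = sqrt(0.0205) = 0.1434

±(3.8367 + 0.1434i) i.e. 3.8367 + 0.1434i and -3.8367 - 0.1434i


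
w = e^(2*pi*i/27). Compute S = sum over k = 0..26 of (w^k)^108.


The roots are w_k = w^k with w = e^(2*pi*i/27), and (w^k)^108 = (w^108)^k.
So S = 1 + u + u^2 + ... + u^(26) with u = w^108.
108 = 4*27 + 0, so 108 is a multiple of 27 and u = (w^27)^4 = 1.
Every one of the 27 terms equals 1: S = 27

S = 27


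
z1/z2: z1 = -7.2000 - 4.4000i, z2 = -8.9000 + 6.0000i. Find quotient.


Conjugate of z2 = -8.9000 - 6.0000i
Numerator: (-7.2000 - 4.4000i)(-8.9000 - 6.0000i) = 37.6800 + 82.3600i
Denominator: (-8.9)^2 + 6^2 = 115.21
Result = (37.6800 + 82.3600i)/115.21

0.3271 + 0.7149i


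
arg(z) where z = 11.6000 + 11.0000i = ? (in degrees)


Re = 11.6, Im = 11
arg = atan2(11, 11.6) = 43.4792 degrees

arg(z) = 43.4792 degrees


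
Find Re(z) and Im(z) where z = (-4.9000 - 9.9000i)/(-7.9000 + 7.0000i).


Multiply by conjugate: (-4.9000 - 9.9000i)(-7.9000 - 7.0000i) / ((-7.9)^2 + 7^2)
Numerator real = -4.9*(-7.9) - (9.9)*7 = -30.59
Numerator imag = -9.9*(-7.9) - (-4.9)*7 = 112.51
Denominator = 111.41
Re(z) = -30.59/111.41 = -0.2746
Im(z) = 112.51/111.41 = 1.0099

Re(z) = -0.2746, Im(z) = 1.0099


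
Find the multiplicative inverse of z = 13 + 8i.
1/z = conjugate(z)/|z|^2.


|z|^2 = 169+64 = 233
1/z = (13 - 8i)/233

1/z = 0.0558 - 0.0343i


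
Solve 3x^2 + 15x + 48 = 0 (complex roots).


disc = 15^2 - 4*3*48 = 225 - 576 = -351
sqrt(|disc|) = sqrt(351) = 18.7350
Real part = -15/(2*3) = -2.5000
Imag part = 18.7350/(2*3) = 3.1225

-2.5000 ± 3.1225i


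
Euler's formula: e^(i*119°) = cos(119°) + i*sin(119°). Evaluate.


cos(119°) = -0.4848
sin(119°) = 0.8746

e^(i*119°) = -0.4848 + 0.8746i


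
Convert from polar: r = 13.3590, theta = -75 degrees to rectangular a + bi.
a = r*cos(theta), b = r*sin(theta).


a = 13.3590*cos(-75°) = 13.3590*0.25882 = 3.4576
b = 13.3590*sin(-75°) = 13.3590*(-0.965926) = -12.9038

3.4576 - 12.9038i


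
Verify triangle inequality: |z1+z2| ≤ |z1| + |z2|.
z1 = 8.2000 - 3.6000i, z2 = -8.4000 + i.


|z1| = sqrt(8.2^2 + (-3.6)^2) = sqrt(80.2) = 8.9554
|z2| = sqrt((-8.4)^2 + 1^2) = sqrt(71.56) = 8.4593
z1+z2 = -0.2000 - 2.6000i
|z1+z2| = sqrt(6.8) = 2.6077
|z1|+|z2| = 8.9554 + 8.4593 = 17.4147

|z1+z2| = 2.6077 ≤ |z1|+|z2| = 17.4147 (verified)


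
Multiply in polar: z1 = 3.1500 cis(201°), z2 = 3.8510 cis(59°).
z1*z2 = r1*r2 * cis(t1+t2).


r = 3.1500 * 3.8510 = 12.1306
theta = 201° + 59° = 260° = 260° (mod 360)

12.1306 cis(260°)


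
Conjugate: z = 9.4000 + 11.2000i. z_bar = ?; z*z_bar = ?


z_bar = 9.4000 - 11.2000i
z*z_bar = 9.4^2 + 11.2^2 = 88.36 + 125.44 = 213.8

z_bar = 9.4000 - 11.2000i, z*z_bar = 213.8


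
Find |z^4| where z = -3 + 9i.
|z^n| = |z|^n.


|z| = sqrt(9+81) = sqrt(90) = 9.4868
|z^4| = |z|^4 = (sqrt(90))^4 = 90^2 = 8100

|z^4| = 8100


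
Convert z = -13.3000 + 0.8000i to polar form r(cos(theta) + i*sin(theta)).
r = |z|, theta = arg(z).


r = sqrt(176.89+0.64) = sqrt(177.53) = 13.3240
theta = atan2(0.8, -13.3) = 176.5578 degrees

r = 13.3240, theta = 176.5578 degrees


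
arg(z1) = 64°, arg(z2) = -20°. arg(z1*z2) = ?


arg(z1*z2) = 64° - 20° = 44°
Normalized to (-180°, 180°]: 44°

44°


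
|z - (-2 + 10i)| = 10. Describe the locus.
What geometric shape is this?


|z - z0| = r is a circle with center z0 and radius r.
Center = (-2, 10), radius = 10

Circle with center (-2, 10) and radius 10


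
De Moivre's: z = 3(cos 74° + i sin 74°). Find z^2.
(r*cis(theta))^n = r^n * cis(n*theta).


r^2 = 3^2 = 9
n*theta = 2*74° = 148° = 148° (mod 360)
a = 9*cos(148°) = -7.6324
b = 9*sin(148°) = 4.7693

9 cis(148°) = -7.6324 + 4.7693i


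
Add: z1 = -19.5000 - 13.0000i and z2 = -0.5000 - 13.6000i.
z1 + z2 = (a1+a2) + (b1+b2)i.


Real: -19.5 - 0.5 = -20
Imag: -13 - 13.6 = -26.6

-20.0000 - 26.6000i


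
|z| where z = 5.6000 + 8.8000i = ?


|z| = sqrt(5.6^2 + 8.8^2) = sqrt(31.36 + 77.44) = sqrt(108.8) = 10.4307

|z| = 10.4307


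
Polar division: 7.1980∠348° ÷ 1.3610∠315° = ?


r = 7.1980 / 1.3610 = 5.2888
theta = 348° - 315° = 33° = 33° (mod 360)

5.2888 cis(33°)


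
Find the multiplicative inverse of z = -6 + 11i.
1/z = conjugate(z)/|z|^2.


|z|^2 = 36+121 = 157
1/z = (-6 - 11i)/157

1/z = -0.0382 - 0.0701i


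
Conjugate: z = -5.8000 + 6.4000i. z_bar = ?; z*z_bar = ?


z_bar = -5.8000 - 6.4000i
z*z_bar = (-5.8)^2 + 6.4^2 = 33.64 + 40.96 = 74.6

z_bar = -5.8000 - 6.4000i, z*z_bar = 74.6


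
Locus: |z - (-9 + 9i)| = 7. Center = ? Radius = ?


|z - z0| = r is a circle with center z0 and radius r.
Center = (-9, 9), radius = 7

Circle with center (-9, 9) and radius 7


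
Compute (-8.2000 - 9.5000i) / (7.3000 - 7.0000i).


Conjugate of z2 = 7.3000 + 7.0000i
Numerator: (-8.2000 - 9.5000i)(7.3000 + 7.0000i) = 6.6400 - 126.7500i
Denominator: 7.3^2 + (-7)^2 = 102.29
Result = (6.6400 - 126.7500i)/102.29

0.0649 - 1.2391i
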